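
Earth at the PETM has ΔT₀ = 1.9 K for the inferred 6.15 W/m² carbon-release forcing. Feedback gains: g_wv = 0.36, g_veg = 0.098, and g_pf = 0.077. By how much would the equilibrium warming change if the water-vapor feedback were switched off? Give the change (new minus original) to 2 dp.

-1.78 K

Original: g = 0.535, ΔT = 1.9/(1−0.535) = 4.0860 K.
Without water-vapor: g' = 0.175, ΔT' = 1.9/(1−0.175) = 2.3030 K.
Change = 2.3030 − 4.0860 = -1.78 K.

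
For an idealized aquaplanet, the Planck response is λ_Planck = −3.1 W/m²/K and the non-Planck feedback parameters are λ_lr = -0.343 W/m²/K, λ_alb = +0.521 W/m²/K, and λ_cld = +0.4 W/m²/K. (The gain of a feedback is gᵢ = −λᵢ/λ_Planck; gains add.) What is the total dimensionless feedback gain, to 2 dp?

0.19

Convert to gains: g_lr = -0.343/3.1 = -0.1106; g_alb = 0.521/3.1 = 0.1681; g_cld = 0.4/3.1 = 0.129.
Total gain g = 0.1865.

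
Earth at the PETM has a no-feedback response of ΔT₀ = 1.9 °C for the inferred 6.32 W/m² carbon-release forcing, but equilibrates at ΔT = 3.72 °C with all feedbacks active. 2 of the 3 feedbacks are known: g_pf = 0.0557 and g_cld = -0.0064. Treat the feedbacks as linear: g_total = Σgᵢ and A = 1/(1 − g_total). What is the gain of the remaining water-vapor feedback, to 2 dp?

0.44

Amplification A = ΔT/ΔT₀ = 3.72/1.9 = 1.958.
Total gain g = 1 − 1/A = 1 − 1/1.958 = 0.4893.
Known gains sum to 0.0557 − 0.0064 = 0.0493.
g_wv = 0.4893 − 0.0493 = 0.44.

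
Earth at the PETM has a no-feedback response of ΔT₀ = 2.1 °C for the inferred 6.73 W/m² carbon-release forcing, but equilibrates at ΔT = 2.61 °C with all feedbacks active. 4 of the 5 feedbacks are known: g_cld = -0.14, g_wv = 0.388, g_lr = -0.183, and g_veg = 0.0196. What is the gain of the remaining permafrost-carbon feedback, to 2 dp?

0.11

Amplification A = ΔT/ΔT₀ = 2.61/2.1 = 1.243.
Total gain g = 1 − 1/A = 1 − 1/1.243 = 0.1955.
Known gains sum to -0.14 + 0.388 − 0.183 + 0.0196 = 0.0846.
g_pf = 0.1955 − 0.0846 = 0.11.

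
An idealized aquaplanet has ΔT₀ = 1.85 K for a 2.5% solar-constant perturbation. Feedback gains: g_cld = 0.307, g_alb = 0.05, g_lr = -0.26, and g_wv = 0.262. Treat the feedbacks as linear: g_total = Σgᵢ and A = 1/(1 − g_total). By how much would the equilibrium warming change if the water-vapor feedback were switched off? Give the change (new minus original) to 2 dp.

-0.84 K

Original: g = 0.359, ΔT = 1.85/(1−0.359) = 2.8861 K.
Without water-vapor: g' = 0.097, ΔT' = 1.85/(1−0.097) = 2.0487 K.
Change = 2.0487 − 2.8861 = -0.84 K.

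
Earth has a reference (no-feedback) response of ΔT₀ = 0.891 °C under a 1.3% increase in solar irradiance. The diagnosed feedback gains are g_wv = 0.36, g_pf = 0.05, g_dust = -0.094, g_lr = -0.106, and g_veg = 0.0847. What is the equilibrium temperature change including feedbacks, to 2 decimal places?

1.26 °C

Total gain g = 0.36 + 0.05 − 0.094 − 0.106 + 0.0847 = 0.2947.
Amplification A = 1/(1 − 0.2947) = 1.418.
ΔT = 0.891 × 1.418 = 1.26 °C.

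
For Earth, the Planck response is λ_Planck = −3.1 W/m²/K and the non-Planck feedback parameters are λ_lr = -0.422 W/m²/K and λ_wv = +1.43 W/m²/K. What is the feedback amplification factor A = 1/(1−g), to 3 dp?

1.482

Convert to gains: g_lr = -0.422/3.1 = -0.1361; g_wv = 1.43/3.1 = 0.4613.
Total gain g = 0.3252.
A = 1/(1 − 0.3252) = 1.482.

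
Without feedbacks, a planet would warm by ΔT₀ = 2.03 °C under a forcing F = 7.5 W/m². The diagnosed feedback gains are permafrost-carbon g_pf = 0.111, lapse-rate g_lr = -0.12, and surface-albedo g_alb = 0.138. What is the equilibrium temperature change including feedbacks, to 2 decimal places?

Total gain g = 0.111 − 0.12 + 0.138 = 0.129.
Amplification A = 1/(1 − 0.129) = 1.148.
ΔT = 2.03 × 1.148 = 2.33 °C.

2.33 °C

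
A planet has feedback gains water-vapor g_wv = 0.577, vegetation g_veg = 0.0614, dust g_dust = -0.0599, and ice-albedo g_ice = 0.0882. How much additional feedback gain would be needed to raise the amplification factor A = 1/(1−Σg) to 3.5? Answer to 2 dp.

Current total gain = 0.6667.
Target gain for A = 3.5: g* = 1 − 1/3.5 = 0.7143.
Additional gain needed = 0.7143 − 0.6667 = 0.05.

0.05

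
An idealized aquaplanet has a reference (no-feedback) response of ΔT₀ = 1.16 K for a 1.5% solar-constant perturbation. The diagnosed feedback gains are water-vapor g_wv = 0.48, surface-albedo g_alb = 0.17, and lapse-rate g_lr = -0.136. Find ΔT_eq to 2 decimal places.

2.39 K

Total gain g = 0.48 + 0.17 − 0.136 = 0.514.
Amplification A = 1/(1 − 0.514) = 2.058.
ΔT = 1.16 × 2.058 = 2.39 K.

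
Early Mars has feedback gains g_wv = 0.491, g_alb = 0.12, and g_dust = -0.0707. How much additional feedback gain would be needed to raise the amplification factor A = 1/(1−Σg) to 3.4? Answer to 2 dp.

0.17

Current total gain = 0.5403.
Target gain for A = 3.4: g* = 1 − 1/3.4 = 0.7059.
Additional gain needed = 0.7059 − 0.5403 = 0.17.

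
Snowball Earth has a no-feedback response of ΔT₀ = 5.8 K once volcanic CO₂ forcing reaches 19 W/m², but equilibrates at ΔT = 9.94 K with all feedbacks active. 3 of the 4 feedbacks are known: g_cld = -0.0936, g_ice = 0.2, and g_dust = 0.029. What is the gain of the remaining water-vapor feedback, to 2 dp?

0.28

Amplification A = ΔT/ΔT₀ = 9.94/5.8 = 1.714.
Total gain g = 1 − 1/A = 1 − 1/1.714 = 0.4166.
Known gains sum to -0.0936 + 0.2 + 0.029 = 0.1354.
g_wv = 0.4166 − 0.1354 = 0.28.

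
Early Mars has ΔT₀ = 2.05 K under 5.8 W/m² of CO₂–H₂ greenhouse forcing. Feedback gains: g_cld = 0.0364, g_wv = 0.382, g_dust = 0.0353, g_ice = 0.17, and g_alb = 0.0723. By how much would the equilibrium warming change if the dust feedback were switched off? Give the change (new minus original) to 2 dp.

-0.70 K

Original: g = 0.696, ΔT = 2.05/(1−0.696) = 6.7434 K.
Without dust: g' = 0.6607, ΔT' = 2.05/(1−0.6607) = 6.0419 K.
Change = 6.0419 − 6.7434 = -0.70 K.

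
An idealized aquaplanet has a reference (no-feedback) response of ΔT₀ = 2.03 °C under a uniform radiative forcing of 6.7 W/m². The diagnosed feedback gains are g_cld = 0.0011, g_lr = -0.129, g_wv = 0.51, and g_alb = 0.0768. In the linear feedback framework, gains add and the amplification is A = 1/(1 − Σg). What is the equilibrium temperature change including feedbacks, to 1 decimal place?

3.8 °C

Total gain g = 0.0011 − 0.129 + 0.51 + 0.0768 = 0.4589.
Amplification A = 1/(1 − 0.4589) = 1.848.
ΔT = 2.03 × 1.848 = 3.8 °C.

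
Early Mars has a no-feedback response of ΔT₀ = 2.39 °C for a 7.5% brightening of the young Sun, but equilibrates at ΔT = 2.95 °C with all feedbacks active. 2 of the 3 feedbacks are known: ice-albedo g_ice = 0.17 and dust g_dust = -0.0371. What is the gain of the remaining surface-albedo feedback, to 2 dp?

0.06

Amplification A = ΔT/ΔT₀ = 2.95/2.39 = 1.234.
Total gain g = 1 − 1/A = 1 − 1/1.234 = 0.1896.
Known gains sum to 0.17 − 0.0371 = 0.1329.
g_alb = 0.1896 − 0.1329 = 0.06.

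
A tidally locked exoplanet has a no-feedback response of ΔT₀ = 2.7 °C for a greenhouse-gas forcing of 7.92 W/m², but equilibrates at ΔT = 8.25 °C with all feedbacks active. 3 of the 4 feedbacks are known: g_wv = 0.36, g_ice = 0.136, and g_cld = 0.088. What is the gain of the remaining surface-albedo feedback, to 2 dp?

Amplification A = ΔT/ΔT₀ = 8.25/2.7 = 3.056.
Total gain g = 1 − 1/A = 1 − 1/3.056 = 0.6728.
Known gains sum to 0.36 + 0.136 + 0.088 = 0.584.
g_alb = 0.6728 − 0.584 = 0.09.

0.09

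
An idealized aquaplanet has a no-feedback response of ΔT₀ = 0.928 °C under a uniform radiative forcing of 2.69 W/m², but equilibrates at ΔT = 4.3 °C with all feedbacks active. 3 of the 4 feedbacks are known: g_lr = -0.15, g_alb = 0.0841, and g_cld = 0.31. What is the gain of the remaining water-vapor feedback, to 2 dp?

0.54

Amplification A = ΔT/ΔT₀ = 4.3/0.928 = 4.634.
Total gain g = 1 − 1/A = 1 − 1/4.634 = 0.7842.
Known gains sum to -0.15 + 0.0841 + 0.31 = 0.2441.
g_wv = 0.7842 − 0.2441 = 0.54.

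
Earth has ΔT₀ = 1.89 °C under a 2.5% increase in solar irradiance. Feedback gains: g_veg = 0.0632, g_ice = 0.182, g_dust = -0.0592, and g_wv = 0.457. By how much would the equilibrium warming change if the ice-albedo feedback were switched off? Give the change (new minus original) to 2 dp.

Original: g = 0.643, ΔT = 1.89/(1−0.643) = 5.2941 °C.
Without ice-albedo: g' = 0.461, ΔT' = 1.89/(1−0.461) = 3.5065 °C.
Change = 3.5065 − 5.2941 = -1.79 °C.

-1.79 °C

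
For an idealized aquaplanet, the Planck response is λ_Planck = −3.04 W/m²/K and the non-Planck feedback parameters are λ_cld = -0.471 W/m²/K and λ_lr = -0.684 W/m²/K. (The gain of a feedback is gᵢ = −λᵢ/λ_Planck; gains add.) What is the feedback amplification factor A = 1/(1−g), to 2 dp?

0.72

Convert to gains: g_cld = -0.471/3.04 = -0.1549; g_lr = -0.684/3.04 = -0.225.
Total gain g = -0.3799.
A = 1/(1 + 0.3799) = 0.72.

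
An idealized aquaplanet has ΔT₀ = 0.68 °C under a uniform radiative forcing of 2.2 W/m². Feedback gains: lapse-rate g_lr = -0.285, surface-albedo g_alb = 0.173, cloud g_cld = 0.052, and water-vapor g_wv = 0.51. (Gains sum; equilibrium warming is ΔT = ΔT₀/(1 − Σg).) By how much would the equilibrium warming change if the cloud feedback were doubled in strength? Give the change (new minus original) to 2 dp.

Original: g = 0.45, ΔT = 0.68/(1−0.45) = 1.2364 °C.
With doubled cloud: g' = 0.502, ΔT' = 0.68/(1−0.502) = 1.3655 °C.
Change = 1.3655 − 1.2364 = 0.13 °C.

0.13 °C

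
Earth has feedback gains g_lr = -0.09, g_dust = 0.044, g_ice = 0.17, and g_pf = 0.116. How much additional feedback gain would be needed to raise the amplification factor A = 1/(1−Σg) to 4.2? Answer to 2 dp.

Current total gain = 0.24.
Target gain for A = 4.2: g* = 1 − 1/4.2 = 0.7619.
Additional gain needed = 0.7619 − 0.24 = 0.52.

0.52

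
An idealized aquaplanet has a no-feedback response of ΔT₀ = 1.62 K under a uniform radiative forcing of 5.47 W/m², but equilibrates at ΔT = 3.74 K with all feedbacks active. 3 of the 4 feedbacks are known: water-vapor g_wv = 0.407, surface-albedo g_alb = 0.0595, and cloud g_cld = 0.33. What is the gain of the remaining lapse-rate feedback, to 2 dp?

-0.23

Amplification A = ΔT/ΔT₀ = 3.74/1.62 = 2.309.
Total gain g = 1 − 1/A = 1 − 1/2.309 = 0.5669.
Known gains sum to 0.407 + 0.0595 + 0.33 = 0.7965.
g_lr = 0.5669 − 0.7965 = -0.23.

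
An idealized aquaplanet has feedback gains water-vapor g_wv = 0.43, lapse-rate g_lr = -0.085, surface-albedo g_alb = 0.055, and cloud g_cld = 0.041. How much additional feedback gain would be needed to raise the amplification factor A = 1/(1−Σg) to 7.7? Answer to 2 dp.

0.43

Current total gain = 0.441.
Target gain for A = 7.7: g* = 1 − 1/7.7 = 0.8701.
Additional gain needed = 0.8701 − 0.441 = 0.43.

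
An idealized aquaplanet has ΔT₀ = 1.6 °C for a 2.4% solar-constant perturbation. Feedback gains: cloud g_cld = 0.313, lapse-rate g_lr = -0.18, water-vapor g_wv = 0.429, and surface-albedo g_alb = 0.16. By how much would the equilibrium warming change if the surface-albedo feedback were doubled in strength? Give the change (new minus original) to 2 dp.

Original: g = 0.722, ΔT = 1.6/(1−0.722) = 5.7554 °C.
With doubled surface-albedo: g' = 0.882, ΔT' = 1.6/(1−0.882) = 13.5593 °C.
Change = 13.5593 − 5.7554 = 7.80 °C.

7.80 °C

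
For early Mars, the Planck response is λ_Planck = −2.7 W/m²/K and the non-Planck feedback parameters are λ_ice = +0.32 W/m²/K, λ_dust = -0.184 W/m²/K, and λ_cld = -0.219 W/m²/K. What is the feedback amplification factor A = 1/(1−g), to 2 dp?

Convert to gains: g_ice = 0.32/2.7 = 0.1185; g_dust = -0.184/2.7 = -0.06815; g_cld = -0.219/2.7 = -0.08111.
Total gain g = -0.03076.
A = 1/(1 + 0.03076) = 0.97.

0.97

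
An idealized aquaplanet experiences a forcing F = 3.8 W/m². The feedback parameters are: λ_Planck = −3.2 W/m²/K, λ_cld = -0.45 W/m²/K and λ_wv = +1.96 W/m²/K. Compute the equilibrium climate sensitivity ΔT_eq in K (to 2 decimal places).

Net feedback parameter λ = (−3.2) + (-0.45) + (+1.96) = -1.69 W/m²/K.
ΔT = −F/λ = −3.8/(-1.69) = 2.25 K.

2.25 K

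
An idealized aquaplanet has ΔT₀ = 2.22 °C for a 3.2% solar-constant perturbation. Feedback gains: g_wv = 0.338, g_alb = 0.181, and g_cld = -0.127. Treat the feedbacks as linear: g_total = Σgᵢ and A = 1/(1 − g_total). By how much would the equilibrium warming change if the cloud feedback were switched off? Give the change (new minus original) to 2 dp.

0.96 °C

Original: g = 0.392, ΔT = 2.22/(1−0.392) = 3.6513 °C.
Without cloud: g' = 0.519, ΔT' = 2.22/(1−0.519) = 4.6154 °C.
Change = 4.6154 − 3.6513 = 0.96 °C.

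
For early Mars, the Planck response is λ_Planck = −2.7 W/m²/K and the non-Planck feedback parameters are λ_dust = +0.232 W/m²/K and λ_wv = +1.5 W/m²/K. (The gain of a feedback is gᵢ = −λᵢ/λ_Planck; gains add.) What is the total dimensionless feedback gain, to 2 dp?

0.64

Convert to gains: g_dust = 0.232/2.7 = 0.08593; g_wv = 1.5/2.7 = 0.5556.
Total gain g = 0.64153.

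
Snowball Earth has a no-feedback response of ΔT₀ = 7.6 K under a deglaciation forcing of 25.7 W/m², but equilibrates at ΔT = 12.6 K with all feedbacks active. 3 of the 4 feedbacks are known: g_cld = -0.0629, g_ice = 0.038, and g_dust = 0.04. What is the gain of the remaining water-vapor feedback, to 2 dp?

0.38

Amplification A = ΔT/ΔT₀ = 12.6/7.6 = 1.658.
Total gain g = 1 − 1/A = 1 − 1/1.658 = 0.3969.
Known gains sum to -0.0629 + 0.038 + 0.04 = 0.0151.
g_wv = 0.3969 − 0.0151 = 0.38.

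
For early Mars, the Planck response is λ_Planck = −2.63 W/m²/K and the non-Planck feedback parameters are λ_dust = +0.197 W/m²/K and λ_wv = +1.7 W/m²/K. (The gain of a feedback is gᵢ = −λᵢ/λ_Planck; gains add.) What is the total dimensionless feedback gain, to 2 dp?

0.72

Convert to gains: g_dust = 0.197/2.63 = 0.0749; g_wv = 1.7/2.63 = 0.6464.
Total gain g = 0.7213.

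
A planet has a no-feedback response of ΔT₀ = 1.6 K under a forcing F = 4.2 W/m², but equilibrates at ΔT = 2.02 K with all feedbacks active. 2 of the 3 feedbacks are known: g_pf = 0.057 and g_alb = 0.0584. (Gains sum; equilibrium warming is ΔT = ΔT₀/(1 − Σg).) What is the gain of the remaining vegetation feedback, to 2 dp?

0.09

Amplification A = ΔT/ΔT₀ = 2.02/1.6 = 1.262.
Total gain g = 1 − 1/A = 1 − 1/1.262 = 0.2076.
Known gains sum to 0.057 + 0.0584 = 0.1154.
g_veg = 0.2076 − 0.1154 = 0.09.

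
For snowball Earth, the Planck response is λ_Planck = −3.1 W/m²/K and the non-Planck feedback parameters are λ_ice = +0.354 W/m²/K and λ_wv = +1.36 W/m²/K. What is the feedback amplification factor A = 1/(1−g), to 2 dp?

Convert to gains: g_ice = 0.354/3.1 = 0.1142; g_wv = 1.36/3.1 = 0.4387.
Total gain g = 0.5529.
A = 1/(1 − 0.5529) = 2.24.

2.24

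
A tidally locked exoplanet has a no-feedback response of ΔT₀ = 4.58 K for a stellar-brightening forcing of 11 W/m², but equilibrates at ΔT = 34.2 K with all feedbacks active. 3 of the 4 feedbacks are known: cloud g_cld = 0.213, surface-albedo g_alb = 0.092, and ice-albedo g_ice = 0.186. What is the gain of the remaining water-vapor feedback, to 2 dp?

Amplification A = ΔT/ΔT₀ = 34.2/4.58 = 7.467.
Total gain g = 1 − 1/A = 1 − 1/7.467 = 0.8661.
Known gains sum to 0.213 + 0.092 + 0.186 = 0.491.
g_wv = 0.8661 − 0.491 = 0.38.

0.38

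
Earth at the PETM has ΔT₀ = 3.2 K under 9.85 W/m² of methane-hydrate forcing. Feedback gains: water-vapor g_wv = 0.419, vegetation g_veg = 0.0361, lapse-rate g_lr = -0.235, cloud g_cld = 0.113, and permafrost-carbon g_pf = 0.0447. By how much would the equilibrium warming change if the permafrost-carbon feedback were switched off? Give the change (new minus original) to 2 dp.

Original: g = 0.3778, ΔT = 3.2/(1−0.3778) = 5.1430 K.
Without permafrost-carbon: g' = 0.3331, ΔT' = 3.2/(1−0.3331) = 4.7983 K.
Change = 4.7983 − 5.1430 = -0.34 K.

-0.34 K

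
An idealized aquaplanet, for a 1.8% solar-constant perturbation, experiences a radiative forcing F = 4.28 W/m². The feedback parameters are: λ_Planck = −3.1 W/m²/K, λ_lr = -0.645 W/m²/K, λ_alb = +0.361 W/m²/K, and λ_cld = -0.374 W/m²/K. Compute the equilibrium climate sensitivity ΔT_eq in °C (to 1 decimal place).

1.1 °C

Net feedback parameter λ = (−3.1) + (-0.645) + (+0.361) + (-0.374) = -3.758 W/m²/K.
ΔT = −F/λ = −4.28/(-3.758) = 1.1 °C.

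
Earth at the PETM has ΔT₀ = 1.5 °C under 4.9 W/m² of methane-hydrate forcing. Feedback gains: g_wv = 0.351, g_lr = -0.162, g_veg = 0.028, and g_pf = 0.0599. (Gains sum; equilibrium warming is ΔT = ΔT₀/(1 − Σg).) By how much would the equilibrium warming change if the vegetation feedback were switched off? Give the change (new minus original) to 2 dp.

-0.08 °C

Original: g = 0.2769, ΔT = 1.5/(1−0.2769) = 2.0744 °C.
Without vegetation: g' = 0.2489, ΔT' = 1.5/(1−0.2489) = 1.9971 °C.
Change = 1.9971 − 2.0744 = -0.08 °C.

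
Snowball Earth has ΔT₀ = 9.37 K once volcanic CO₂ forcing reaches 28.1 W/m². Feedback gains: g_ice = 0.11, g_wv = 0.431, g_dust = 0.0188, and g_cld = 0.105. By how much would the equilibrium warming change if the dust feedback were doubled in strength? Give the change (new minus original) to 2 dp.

Original: g = 0.6648, ΔT = 9.37/(1−0.6648) = 27.9535 K.
With doubled dust: g' = 0.6836, ΔT' = 9.37/(1−0.6836) = 29.6144 K.
Change = 29.6144 − 27.9535 = 1.66 K.

1.66 K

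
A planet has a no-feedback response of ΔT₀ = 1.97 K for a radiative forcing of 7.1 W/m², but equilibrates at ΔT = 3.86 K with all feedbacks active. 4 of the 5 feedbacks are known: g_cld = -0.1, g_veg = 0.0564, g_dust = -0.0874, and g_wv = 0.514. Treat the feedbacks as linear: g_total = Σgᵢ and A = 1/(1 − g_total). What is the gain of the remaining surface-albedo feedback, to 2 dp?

0.11

Amplification A = ΔT/ΔT₀ = 3.86/1.97 = 1.959.
Total gain g = 1 − 1/A = 1 − 1/1.959 = 0.4895.
Known gains sum to -0.1 + 0.0564 − 0.0874 + 0.514 = 0.383.
g_alb = 0.4895 − 0.383 = 0.11.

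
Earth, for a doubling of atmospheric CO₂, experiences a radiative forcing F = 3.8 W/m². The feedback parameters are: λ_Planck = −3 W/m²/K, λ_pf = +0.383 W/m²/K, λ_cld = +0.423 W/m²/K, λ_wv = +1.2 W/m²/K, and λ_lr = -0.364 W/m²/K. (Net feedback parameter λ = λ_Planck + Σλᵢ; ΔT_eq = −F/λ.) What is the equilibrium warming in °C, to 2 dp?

2.80 °C

Net feedback parameter λ = (−3) + (+0.383) + (+0.423) + (+1.2) + (-0.364) = -1.358 W/m²/K.
ΔT = −F/λ = −3.8/(-1.358) = 2.80 °C.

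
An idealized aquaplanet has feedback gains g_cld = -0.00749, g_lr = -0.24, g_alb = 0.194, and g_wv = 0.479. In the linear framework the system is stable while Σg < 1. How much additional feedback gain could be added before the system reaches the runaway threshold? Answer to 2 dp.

0.57

Current total gain = -0.00749 − 0.24 + 0.194 + 0.479 = 0.42551.
Margin to runaway = 1 − 0.42551 = 0.57.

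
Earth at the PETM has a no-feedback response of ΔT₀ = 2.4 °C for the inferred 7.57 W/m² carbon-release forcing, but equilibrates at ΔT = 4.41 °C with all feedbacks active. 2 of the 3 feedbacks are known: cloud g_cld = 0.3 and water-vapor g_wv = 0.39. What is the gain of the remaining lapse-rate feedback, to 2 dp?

Amplification A = ΔT/ΔT₀ = 4.41/2.4 = 1.838.
Total gain g = 1 − 1/A = 1 − 1/1.838 = 0.4559.
Known gains sum to 0.3 + 0.39 = 0.69.
g_lr = 0.4559 − 0.69 = -0.23.

-0.23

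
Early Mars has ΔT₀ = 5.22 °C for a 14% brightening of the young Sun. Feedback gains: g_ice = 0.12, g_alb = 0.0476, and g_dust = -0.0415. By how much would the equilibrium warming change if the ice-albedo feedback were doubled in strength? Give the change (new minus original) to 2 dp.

0.95 °C

Original: g = 0.1261, ΔT = 5.22/(1−0.1261) = 5.9732 °C.
With doubled ice-albedo: g' = 0.2461, ΔT' = 5.22/(1−0.2461) = 6.9240 °C.
Change = 6.9240 − 5.9732 = 0.95 °C.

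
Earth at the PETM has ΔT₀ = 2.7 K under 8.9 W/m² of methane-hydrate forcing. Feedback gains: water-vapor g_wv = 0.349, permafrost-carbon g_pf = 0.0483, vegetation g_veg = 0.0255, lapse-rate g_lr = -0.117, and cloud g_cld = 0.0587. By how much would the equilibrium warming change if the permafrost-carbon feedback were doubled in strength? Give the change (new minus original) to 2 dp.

Original: g = 0.3645, ΔT = 2.7/(1−0.3645) = 4.2486 K.
With doubled permafrost-carbon: g' = 0.4128, ΔT' = 2.7/(1−0.4128) = 4.5981 K.
Change = 4.5981 − 4.2486 = 0.35 K.

0.35 K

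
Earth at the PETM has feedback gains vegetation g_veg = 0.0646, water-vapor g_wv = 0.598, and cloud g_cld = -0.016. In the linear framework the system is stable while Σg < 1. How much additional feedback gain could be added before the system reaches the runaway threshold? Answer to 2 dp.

Current total gain = 0.0646 + 0.598 − 0.016 = 0.6466.
Margin to runaway = 1 − 0.6466 = 0.35.

0.35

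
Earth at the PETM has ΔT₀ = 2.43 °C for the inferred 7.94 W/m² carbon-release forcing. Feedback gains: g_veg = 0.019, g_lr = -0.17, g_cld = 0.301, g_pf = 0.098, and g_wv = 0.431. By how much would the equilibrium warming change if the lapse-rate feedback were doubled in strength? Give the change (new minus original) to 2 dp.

-2.62 °C

Original: g = 0.679, ΔT = 2.43/(1−0.679) = 7.5701 °C.
With doubled lapse-rate: g' = 0.509, ΔT' = 2.43/(1−0.509) = 4.9491 °C.
Change = 4.9491 − 7.5701 = -2.62 °C.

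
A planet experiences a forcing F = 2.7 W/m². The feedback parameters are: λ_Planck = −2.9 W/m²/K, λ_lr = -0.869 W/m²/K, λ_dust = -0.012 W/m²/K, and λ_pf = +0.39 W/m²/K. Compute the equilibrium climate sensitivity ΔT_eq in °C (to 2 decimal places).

0.80 °C

Net feedback parameter λ = (−2.9) + (-0.869) + (-0.012) + (+0.39) = -3.391 W/m²/K.
ΔT = −F/λ = −2.7/(-3.391) = 0.80 °C.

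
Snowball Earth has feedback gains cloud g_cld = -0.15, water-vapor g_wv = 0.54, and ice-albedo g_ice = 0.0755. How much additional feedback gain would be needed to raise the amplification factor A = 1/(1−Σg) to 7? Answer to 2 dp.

Current total gain = 0.4655.
Target gain for A = 7: g* = 1 − 1/7 = 0.8571.
Additional gain needed = 0.8571 − 0.4655 = 0.39.

0.39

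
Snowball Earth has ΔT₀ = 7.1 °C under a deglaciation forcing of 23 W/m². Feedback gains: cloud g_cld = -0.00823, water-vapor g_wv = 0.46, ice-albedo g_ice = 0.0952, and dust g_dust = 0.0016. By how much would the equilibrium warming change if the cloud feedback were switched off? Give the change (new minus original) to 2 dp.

Original: g = 0.54857, ΔT = 7.1/(1−0.54857) = 15.7278 °C.
Without cloud: g' = 0.5568, ΔT' = 7.1/(1−0.5568) = 16.0199 °C.
Change = 16.0199 − 15.7278 = 0.29 °C.

0.29 °C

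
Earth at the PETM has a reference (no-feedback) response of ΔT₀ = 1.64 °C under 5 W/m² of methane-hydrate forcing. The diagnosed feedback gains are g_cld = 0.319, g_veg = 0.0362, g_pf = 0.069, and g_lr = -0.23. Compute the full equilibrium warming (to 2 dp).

2.04 °C

Total gain g = 0.319 + 0.0362 + 0.069 − 0.23 = 0.1942.
Amplification A = 1/(1 − 0.1942) = 1.241.
ΔT = 1.64 × 1.241 = 2.04 °C.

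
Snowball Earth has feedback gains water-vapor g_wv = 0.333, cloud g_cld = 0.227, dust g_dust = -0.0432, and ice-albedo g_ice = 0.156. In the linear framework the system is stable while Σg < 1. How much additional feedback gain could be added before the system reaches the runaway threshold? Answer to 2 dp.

0.33

Current total gain = 0.333 + 0.227 − 0.0432 + 0.156 = 0.6728.
Margin to runaway = 1 − 0.6728 = 0.33.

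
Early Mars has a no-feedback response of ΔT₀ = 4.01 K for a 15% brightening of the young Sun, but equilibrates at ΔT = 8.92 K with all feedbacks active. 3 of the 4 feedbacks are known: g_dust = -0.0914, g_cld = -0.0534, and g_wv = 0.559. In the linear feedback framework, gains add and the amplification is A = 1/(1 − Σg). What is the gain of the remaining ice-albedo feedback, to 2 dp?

0.14

Amplification A = ΔT/ΔT₀ = 8.92/4.01 = 2.224.
Total gain g = 1 − 1/A = 1 − 1/2.224 = 0.5504.
Known gains sum to -0.0914 − 0.0534 + 0.559 = 0.4142.
g_ice = 0.5504 − 0.4142 = 0.14.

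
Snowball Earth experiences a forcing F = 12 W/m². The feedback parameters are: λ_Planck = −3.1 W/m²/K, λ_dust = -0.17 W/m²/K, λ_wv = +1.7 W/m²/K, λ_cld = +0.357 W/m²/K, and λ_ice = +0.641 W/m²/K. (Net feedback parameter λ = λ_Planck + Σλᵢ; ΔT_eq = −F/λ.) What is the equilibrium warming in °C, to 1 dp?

Net feedback parameter λ = (−3.1) + (-0.17) + (+1.7) + (+0.357) + (+0.641) = -0.572 W/m²/K.
ΔT = −F/λ = −12/(-0.572) = 21.0 °C.

21.0 °C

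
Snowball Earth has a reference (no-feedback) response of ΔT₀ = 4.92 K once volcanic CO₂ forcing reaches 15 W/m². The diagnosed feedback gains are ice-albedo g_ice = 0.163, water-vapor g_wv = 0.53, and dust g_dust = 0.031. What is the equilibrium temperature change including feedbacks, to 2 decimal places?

Total gain g = 0.163 + 0.53 + 0.031 = 0.724.
Amplification A = 1/(1 − 0.724) = 3.623.
ΔT = 4.92 × 3.623 = 17.83 K.

17.83 K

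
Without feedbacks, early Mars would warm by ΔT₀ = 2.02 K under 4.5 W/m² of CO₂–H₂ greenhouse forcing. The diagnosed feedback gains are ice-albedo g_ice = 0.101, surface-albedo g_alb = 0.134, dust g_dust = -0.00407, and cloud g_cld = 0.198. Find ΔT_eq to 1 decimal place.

3.5 K

Total gain g = 0.101 + 0.134 − 0.00407 + 0.198 = 0.42893.
Amplification A = 1/(1 − 0.42893) = 1.751.
ΔT = 2.02 × 1.751 = 3.5 K.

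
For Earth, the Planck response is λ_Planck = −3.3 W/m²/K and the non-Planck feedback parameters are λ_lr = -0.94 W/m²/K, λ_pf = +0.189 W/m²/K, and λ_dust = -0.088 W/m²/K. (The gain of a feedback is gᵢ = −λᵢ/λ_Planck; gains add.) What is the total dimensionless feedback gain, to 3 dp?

Convert to gains: g_lr = -0.94/3.3 = -0.2848; g_pf = 0.189/3.3 = 0.05727; g_dust = -0.088/3.3 = -0.02667.
Total gain g = -0.2542.

-0.254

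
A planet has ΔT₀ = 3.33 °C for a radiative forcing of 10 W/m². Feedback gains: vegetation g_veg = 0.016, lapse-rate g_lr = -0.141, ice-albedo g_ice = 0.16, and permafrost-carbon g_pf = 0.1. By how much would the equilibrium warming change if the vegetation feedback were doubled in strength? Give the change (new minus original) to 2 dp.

Original: g = 0.135, ΔT = 3.33/(1−0.135) = 3.8497 °C.
With doubled vegetation: g' = 0.151, ΔT' = 3.33/(1−0.151) = 3.9223 °C.
Change = 3.9223 − 3.8497 = 0.07 °C.

0.07 °C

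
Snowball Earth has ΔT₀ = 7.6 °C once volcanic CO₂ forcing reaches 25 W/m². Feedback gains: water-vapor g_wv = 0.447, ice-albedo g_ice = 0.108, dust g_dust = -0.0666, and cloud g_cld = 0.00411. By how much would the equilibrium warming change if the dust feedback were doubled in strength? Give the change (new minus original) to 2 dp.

Original: g = 0.49251, ΔT = 7.6/(1−0.49251) = 14.9757 °C.
With doubled dust: g' = 0.42591, ΔT' = 7.6/(1−0.42591) = 13.2383 °C.
Change = 13.2383 − 14.9757 = -1.74 °C.

-1.74 °C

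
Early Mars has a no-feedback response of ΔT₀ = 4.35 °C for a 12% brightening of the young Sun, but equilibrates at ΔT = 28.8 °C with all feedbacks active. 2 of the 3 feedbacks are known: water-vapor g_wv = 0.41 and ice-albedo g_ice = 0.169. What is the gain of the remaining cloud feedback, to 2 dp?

Amplification A = ΔT/ΔT₀ = 28.8/4.35 = 6.621.
Total gain g = 1 − 1/A = 1 − 1/6.621 = 0.849.
Known gains sum to 0.41 + 0.169 = 0.579.
g_cld = 0.849 − 0.579 = 0.27.

0.27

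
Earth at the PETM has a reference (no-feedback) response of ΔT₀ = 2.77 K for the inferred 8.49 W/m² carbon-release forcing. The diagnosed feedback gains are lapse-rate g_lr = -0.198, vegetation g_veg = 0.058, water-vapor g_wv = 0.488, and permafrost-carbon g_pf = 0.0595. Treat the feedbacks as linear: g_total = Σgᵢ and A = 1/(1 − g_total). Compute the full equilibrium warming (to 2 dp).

4.68 K

Total gain g = -0.198 + 0.058 + 0.488 + 0.0595 = 0.4075.
Amplification A = 1/(1 − 0.4075) = 1.688.
ΔT = 2.77 × 1.688 = 4.68 K.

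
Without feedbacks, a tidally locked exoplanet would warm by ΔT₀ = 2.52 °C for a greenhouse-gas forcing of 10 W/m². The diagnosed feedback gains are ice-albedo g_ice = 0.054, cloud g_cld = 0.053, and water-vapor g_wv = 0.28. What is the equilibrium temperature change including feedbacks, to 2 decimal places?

Total gain g = 0.054 + 0.053 + 0.28 = 0.387.
Amplification A = 1/(1 − 0.387) = 1.631.
ΔT = 2.52 × 1.631 = 4.11 °C.

4.11 °C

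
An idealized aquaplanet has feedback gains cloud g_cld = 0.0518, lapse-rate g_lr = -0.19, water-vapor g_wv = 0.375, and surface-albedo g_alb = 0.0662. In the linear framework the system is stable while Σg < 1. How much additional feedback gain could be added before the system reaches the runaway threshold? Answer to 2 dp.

0.70

Current total gain = 0.0518 − 0.19 + 0.375 + 0.0662 = 0.303.
Margin to runaway = 1 − 0.303 = 0.70.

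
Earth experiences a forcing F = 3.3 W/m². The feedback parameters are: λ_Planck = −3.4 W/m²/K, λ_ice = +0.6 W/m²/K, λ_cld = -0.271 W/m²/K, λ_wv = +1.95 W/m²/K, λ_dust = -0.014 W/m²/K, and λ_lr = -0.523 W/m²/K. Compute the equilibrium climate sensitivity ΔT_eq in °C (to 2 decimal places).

Net feedback parameter λ = (−3.4) + (+0.6) + (-0.271) + (+1.95) + (-0.014) + (-0.523) = -1.658 W/m²/K.
ΔT = −F/λ = −3.3/(-1.658) = 1.99 °C.

1.99 °C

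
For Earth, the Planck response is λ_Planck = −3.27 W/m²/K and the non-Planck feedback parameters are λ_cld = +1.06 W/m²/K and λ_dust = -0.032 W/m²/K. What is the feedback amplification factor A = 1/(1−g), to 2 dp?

Convert to gains: g_cld = 1.06/3.27 = 0.3242; g_dust = -0.032/3.27 = -0.009786.
Total gain g = 0.314414.
A = 1/(1 − 0.314414) = 1.46.

1.46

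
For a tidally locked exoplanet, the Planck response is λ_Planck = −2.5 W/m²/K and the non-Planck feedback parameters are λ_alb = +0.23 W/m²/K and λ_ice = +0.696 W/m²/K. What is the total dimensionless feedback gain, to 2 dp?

Convert to gains: g_alb = 0.23/2.5 = 0.092; g_ice = 0.696/2.5 = 0.2784.
Total gain g = 0.3704.

0.37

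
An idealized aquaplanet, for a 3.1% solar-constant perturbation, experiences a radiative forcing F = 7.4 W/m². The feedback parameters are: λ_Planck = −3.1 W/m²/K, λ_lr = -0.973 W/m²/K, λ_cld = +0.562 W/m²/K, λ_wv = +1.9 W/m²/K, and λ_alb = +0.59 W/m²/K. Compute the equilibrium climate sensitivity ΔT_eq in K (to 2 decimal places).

7.25 K

Net feedback parameter λ = (−3.1) + (-0.973) + (+0.562) + (+1.9) + (+0.59) = -1.021 W/m²/K.
ΔT = −F/λ = −7.4/(-1.021) = 7.25 K.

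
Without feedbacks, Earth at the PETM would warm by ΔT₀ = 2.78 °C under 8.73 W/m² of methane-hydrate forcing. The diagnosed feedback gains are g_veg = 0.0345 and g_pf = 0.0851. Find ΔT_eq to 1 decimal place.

Total gain g = 0.0345 + 0.0851 = 0.1196.
Amplification A = 1/(1 − 0.1196) = 1.136.
ΔT = 2.78 × 1.136 = 3.2 °C.

3.2 °C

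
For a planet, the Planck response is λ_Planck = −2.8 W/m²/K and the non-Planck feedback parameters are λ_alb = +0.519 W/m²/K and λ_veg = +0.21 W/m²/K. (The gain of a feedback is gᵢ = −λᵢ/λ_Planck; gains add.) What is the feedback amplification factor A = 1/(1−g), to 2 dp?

1.35

Convert to gains: g_alb = 0.519/2.8 = 0.1854; g_veg = 0.21/2.8 = 0.075.
Total gain g = 0.2604.
A = 1/(1 − 0.2604) = 1.35.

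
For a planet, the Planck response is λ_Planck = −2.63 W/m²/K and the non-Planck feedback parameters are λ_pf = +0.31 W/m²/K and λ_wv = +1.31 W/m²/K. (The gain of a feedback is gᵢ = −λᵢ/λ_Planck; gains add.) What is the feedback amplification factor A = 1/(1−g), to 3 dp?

Convert to gains: g_pf = 0.31/2.63 = 0.1179; g_wv = 1.31/2.63 = 0.4981.
Total gain g = 0.616.
A = 1/(1 − 0.616) = 2.604.

2.604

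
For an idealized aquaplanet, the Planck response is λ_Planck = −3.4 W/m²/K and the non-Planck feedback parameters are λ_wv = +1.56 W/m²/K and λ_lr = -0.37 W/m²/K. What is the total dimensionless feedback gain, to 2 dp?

0.35

Convert to gains: g_wv = 1.56/3.4 = 0.4588; g_lr = -0.37/3.4 = -0.1088.
Total gain g = 0.35.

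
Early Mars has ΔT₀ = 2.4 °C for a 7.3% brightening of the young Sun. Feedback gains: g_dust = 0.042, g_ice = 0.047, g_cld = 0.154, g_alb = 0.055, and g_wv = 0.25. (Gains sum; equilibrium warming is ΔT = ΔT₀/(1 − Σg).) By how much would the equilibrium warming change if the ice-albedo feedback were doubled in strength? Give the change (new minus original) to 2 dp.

Original: g = 0.548, ΔT = 2.4/(1−0.548) = 5.3097 °C.
With doubled ice-albedo: g' = 0.595, ΔT' = 2.4/(1−0.595) = 5.9259 °C.
Change = 5.9259 − 5.3097 = 0.62 °C.

0.62 °C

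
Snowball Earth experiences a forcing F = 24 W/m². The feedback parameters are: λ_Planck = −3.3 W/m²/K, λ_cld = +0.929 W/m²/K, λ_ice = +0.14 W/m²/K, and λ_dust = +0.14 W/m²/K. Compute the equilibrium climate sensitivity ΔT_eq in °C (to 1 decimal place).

11.5 °C

Net feedback parameter λ = (−3.3) + (+0.929) + (+0.14) + (+0.14) = -2.091 W/m²/K.
ΔT = −F/λ = −24/(-2.091) = 11.5 °C.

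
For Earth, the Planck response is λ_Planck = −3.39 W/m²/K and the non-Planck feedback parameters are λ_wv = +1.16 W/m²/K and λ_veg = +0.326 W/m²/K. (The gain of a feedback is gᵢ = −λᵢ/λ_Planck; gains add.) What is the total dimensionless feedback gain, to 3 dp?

Convert to gains: g_wv = 1.16/3.39 = 0.3422; g_veg = 0.326/3.39 = 0.09617.
Total gain g = 0.43837.

0.438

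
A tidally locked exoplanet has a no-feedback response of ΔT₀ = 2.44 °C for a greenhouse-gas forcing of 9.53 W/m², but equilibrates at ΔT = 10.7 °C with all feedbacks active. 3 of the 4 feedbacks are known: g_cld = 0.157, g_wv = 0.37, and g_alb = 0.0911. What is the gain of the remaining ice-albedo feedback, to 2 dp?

0.15

Amplification A = ΔT/ΔT₀ = 10.7/2.44 = 4.385.
Total gain g = 1 − 1/A = 1 − 1/4.385 = 0.7719.
Known gains sum to 0.157 + 0.37 + 0.0911 = 0.6181.
g_ice = 0.7719 − 0.6181 = 0.15.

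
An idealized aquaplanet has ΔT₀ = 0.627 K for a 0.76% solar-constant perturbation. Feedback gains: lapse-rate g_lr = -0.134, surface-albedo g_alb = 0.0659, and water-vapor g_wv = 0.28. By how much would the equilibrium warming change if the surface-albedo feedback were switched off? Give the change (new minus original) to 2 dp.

Original: g = 0.2119, ΔT = 0.627/(1−0.2119) = 0.7956 K.
Without surface-albedo: g' = 0.146, ΔT' = 0.627/(1−0.146) = 0.7342 K.
Change = 0.7342 − 0.7956 = -0.06 K.

-0.06 K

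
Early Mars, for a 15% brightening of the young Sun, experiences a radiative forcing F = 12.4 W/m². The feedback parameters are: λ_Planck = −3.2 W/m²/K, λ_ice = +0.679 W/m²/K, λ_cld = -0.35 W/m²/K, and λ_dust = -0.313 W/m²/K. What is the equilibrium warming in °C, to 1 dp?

Net feedback parameter λ = (−3.2) + (+0.679) + (-0.35) + (-0.313) = -3.184 W/m²/K.
ΔT = −F/λ = −12.4/(-3.184) = 3.9 °C.

3.9 °C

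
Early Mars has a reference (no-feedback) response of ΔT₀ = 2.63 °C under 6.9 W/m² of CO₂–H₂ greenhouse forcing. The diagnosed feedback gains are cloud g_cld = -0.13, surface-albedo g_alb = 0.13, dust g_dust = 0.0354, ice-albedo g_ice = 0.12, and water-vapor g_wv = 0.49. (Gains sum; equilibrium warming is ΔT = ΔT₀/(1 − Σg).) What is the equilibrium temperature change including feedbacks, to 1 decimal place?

Total gain g = -0.13 + 0.13 + 0.0354 + 0.12 + 0.49 = 0.6454.
Amplification A = 1/(1 − 0.6454) = 2.82.
ΔT = 2.63 × 2.82 = 7.4 °C.

7.4 °C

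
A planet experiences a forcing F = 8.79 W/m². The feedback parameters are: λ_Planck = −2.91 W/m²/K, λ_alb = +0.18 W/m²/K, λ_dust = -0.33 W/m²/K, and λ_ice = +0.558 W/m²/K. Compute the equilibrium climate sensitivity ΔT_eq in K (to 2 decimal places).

Net feedback parameter λ = (−2.91) + (+0.18) + (-0.33) + (+0.558) = -2.502 W/m²/K.
ΔT = −F/λ = −8.79/(-2.502) = 3.51 K.

3.51 K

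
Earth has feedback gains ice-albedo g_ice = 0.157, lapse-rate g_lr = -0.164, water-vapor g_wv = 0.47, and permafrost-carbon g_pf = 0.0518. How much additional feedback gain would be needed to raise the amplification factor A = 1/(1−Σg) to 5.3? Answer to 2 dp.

0.30

Current total gain = 0.5148.
Target gain for A = 5.3: g* = 1 − 1/5.3 = 0.8113.
Additional gain needed = 0.8113 − 0.5148 = 0.30.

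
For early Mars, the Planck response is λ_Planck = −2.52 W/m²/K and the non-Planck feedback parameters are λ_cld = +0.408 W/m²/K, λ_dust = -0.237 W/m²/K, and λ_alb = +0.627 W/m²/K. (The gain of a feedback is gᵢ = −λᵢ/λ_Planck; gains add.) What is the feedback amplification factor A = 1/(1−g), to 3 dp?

1.463

Convert to gains: g_cld = 0.408/2.52 = 0.1619; g_dust = -0.237/2.52 = -0.09405; g_alb = 0.627/2.52 = 0.2488.
Total gain g = 0.31665.
A = 1/(1 − 0.31665) = 1.463.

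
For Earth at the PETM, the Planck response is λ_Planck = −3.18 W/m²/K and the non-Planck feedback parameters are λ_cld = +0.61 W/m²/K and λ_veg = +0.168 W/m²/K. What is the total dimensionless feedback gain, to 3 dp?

0.245

Convert to gains: g_cld = 0.61/3.18 = 0.1918; g_veg = 0.168/3.18 = 0.05283.
Total gain g = 0.24463.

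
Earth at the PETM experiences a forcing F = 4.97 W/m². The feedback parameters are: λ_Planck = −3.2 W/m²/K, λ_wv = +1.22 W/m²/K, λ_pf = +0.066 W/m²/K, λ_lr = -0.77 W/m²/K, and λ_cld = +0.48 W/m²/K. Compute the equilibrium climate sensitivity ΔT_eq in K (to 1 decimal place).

2.3 K

Net feedback parameter λ = (−3.2) + (+1.22) + (+0.066) + (-0.77) + (+0.48) = -2.204 W/m²/K.
ΔT = −F/λ = −4.97/(-2.204) = 2.3 K.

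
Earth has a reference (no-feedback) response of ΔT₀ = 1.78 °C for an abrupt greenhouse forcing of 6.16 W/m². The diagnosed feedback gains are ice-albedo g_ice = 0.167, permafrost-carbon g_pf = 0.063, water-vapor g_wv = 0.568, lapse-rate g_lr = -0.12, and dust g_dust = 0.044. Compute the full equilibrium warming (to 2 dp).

6.40 °C

Total gain g = 0.167 + 0.063 + 0.568 − 0.12 + 0.044 = 0.722.
Amplification A = 1/(1 − 0.722) = 3.597.
ΔT = 1.78 × 3.597 = 6.40 °C.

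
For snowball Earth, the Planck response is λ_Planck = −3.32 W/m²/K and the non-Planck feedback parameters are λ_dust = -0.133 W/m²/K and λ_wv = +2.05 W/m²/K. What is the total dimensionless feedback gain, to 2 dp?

Convert to gains: g_dust = -0.133/3.32 = -0.04006; g_wv = 2.05/3.32 = 0.6175.
Total gain g = 0.57744.

0.58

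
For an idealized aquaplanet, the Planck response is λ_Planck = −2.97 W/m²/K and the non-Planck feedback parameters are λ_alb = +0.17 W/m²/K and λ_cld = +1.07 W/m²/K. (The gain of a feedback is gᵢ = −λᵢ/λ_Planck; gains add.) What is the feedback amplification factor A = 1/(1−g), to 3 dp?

Convert to gains: g_alb = 0.17/2.97 = 0.05724; g_cld = 1.07/2.97 = 0.3603.
Total gain g = 0.41754.
A = 1/(1 − 0.41754) = 1.717.

1.717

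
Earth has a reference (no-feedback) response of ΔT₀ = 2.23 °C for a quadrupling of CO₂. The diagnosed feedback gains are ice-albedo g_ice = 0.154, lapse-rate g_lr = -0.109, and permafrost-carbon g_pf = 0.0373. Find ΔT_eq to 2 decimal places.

Total gain g = 0.154 − 0.109 + 0.0373 = 0.0823.
Amplification A = 1/(1 − 0.0823) = 1.09.
ΔT = 2.23 × 1.09 = 2.43 °C.

2.43 °C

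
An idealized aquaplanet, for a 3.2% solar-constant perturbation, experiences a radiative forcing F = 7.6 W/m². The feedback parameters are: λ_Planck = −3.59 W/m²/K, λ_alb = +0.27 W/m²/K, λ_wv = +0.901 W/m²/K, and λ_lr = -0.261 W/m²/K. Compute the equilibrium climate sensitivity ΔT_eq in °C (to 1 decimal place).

Net feedback parameter λ = (−3.59) + (+0.27) + (+0.901) + (-0.261) = -2.68 W/m²/K.
ΔT = −F/λ = −7.6/(-2.68) = 2.8 °C.

2.8 °C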